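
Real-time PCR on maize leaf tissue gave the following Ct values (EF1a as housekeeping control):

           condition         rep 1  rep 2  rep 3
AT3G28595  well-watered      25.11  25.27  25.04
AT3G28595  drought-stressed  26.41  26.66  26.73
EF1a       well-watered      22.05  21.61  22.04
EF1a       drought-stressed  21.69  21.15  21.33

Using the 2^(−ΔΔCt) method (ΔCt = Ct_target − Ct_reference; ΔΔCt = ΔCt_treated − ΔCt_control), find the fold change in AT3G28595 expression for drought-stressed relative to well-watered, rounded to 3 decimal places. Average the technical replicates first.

Mean Ct: AT3G28595 well-watered 25.140; AT3G28595 drought-stressed 26.600; EF1a well-watered 21.900; EF1a drought-stressed 21.390
ΔCt(well-watered) = 25.140 − 21.900 = 3.240
ΔCt(drought-stressed) = 26.600 − 21.390 = 5.210
ΔΔCt = 5.210 − 3.240 = 1.970
Fold change = 2^(−1.970) = 0.2553

0.255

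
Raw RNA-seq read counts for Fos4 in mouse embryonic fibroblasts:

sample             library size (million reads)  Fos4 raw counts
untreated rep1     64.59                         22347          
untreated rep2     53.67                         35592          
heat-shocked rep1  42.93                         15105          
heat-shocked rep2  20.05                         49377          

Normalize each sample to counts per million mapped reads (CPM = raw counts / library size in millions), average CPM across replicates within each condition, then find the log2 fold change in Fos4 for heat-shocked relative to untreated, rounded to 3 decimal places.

CPM(untreated rep1) = 22347 / 64.59 = 345.9824
CPM(untreated rep2) = 35592 / 53.67 = 663.1638
CPM(heat-shocked rep1) = 15105 / 42.93 = 351.8519
CPM(heat-shocked rep2) = 49377 / 20.05 = 2462.6933
mean CPM(untreated) = 504.5731; mean CPM(heat-shocked) = 1407.2726
Fold change = 1407.2726 / 504.5731 = 2.78904
log2(2.78904) = 1.4798

1.480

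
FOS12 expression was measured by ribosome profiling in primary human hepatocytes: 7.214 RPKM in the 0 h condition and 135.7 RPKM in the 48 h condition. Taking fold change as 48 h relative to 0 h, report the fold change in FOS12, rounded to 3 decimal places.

Fold change = 135.7 / 7.214 = 18.8106
FOS12 is upregulated.

18.811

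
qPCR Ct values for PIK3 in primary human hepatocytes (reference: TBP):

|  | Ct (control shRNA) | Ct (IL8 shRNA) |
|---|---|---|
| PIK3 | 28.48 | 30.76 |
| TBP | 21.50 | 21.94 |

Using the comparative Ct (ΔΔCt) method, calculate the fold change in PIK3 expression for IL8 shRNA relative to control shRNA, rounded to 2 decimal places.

ΔCt(control shRNA) = 28.480 − 21.500 = 6.980
ΔCt(IL8 shRNA) = 30.760 − 21.940 = 8.820
ΔΔCt = 8.820 − 6.980 = 1.840
Fold change = 2^(−1.840) = 0.279

0.28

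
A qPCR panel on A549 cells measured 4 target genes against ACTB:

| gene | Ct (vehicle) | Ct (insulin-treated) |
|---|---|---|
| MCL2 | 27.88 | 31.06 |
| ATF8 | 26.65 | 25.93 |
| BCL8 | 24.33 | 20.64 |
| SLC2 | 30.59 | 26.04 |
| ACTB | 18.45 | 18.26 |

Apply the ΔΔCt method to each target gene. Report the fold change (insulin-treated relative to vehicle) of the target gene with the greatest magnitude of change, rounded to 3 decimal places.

20.535

MCL2: ΔΔCt = (31.06−18.26) − (27.88−18.45) = 12.80 − 9.43 = 3.37; fold change = 2^-3.37 = 0.097
ATF8: ΔΔCt = (25.93−18.26) − (26.65−18.45) = 7.67 − 8.20 = -0.53; fold change = 2^0.53 = 1.444
BCL8: ΔΔCt = (20.64−18.26) − (24.33−18.45) = 2.38 − 5.88 = -3.50; fold change = 2^3.50 = 11.314
SLC2: ΔΔCt = (26.04−18.26) − (30.59−18.45) = 7.78 − 12.14 = -4.36; fold change = 2^4.36 = 20.535
SLC2 has the largest |ΔΔCt| = 4.36.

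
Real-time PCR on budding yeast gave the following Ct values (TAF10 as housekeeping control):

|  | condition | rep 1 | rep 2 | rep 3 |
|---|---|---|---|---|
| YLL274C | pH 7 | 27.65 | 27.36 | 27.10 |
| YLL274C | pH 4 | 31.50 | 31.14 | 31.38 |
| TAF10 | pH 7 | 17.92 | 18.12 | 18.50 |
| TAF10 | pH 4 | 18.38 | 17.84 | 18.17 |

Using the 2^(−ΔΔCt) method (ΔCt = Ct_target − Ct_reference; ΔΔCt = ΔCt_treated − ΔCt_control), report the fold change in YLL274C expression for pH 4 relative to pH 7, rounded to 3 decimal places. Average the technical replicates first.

Mean Ct: YLL274C pH 7 27.370; YLL274C pH 4 31.340; TAF10 pH 7 18.180; TAF10 pH 4 18.130
ΔCt(pH 7) = 27.370 − 18.180 = 9.190
ΔCt(pH 4) = 31.340 − 18.130 = 13.210
ΔΔCt = 13.210 − 9.190 = 4.020
Fold change = 2^(−4.020) = 0.0616

0.062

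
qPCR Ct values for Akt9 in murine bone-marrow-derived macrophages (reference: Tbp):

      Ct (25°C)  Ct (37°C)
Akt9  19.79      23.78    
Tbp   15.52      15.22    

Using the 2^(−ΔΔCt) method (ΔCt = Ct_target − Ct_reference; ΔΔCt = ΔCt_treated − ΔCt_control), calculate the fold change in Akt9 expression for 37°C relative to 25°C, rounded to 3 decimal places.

0.051

ΔCt(25°C) = 19.790 − 15.520 = 4.270
ΔCt(37°C) = 23.780 − 15.220 = 8.560
ΔΔCt = 8.560 − 4.270 = 4.290
Fold change = 2^(−4.290) = 0.0511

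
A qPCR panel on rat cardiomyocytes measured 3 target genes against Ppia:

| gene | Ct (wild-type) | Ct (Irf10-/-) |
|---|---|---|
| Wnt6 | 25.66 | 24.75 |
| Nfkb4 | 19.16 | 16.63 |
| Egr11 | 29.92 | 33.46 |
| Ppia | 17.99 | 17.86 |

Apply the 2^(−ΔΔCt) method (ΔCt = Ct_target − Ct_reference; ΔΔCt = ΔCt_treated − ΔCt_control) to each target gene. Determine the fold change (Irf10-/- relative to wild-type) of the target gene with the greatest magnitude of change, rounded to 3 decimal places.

Wnt6: ΔΔCt = (24.75−17.86) − (25.66−17.99) = 6.89 − 7.67 = -0.78; fold change = 2^0.78 = 1.717
Nfkb4: ΔΔCt = (16.63−17.86) − (19.16−17.99) = -1.23 − 1.17 = -2.40; fold change = 2^2.40 = 5.278
Egr11: ΔΔCt = (33.46−17.86) − (29.92−17.99) = 15.60 − 11.93 = 3.67; fold change = 2^-3.67 = 0.079
Egr11 has the largest |ΔΔCt| = 3.67.

0.079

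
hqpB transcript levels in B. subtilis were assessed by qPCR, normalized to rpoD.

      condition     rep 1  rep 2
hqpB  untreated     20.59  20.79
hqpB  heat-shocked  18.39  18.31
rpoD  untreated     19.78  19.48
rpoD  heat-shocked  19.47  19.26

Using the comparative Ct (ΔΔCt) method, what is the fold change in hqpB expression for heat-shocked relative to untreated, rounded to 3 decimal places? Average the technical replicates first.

Mean Ct: hqpB untreated 20.690; hqpB heat-shocked 18.350; rpoD untreated 19.630; rpoD heat-shocked 19.365
ΔCt(untreated) = 20.690 − 19.630 = 1.060
ΔCt(heat-shocked) = 18.350 − 19.365 = -1.015
ΔΔCt = -1.015 − 1.060 = -2.075
Fold change = 2^(−(-2.075)) = 2^2.075 = 4.2134

4.213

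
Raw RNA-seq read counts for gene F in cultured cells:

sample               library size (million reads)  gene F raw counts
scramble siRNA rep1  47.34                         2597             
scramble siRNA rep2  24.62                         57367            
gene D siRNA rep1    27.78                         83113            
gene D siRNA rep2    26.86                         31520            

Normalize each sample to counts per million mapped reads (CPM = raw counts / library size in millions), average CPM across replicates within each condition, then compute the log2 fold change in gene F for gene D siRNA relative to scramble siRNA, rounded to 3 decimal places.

CPM(scramble siRNA rep1) = 2597 / 47.34 = 54.8585
CPM(scramble siRNA rep2) = 57367 / 24.62 = 2330.0975
CPM(gene D siRNA rep1) = 83113 / 27.78 = 2991.8287
CPM(gene D siRNA rep2) = 31520 / 26.86 = 1173.4922
mean CPM(scramble siRNA) = 1192.4780; mean CPM(gene D siRNA) = 2082.6604
Fold change = 2082.6604 / 1192.4780 = 1.74650
log2(1.74650) = 0.8045

0.804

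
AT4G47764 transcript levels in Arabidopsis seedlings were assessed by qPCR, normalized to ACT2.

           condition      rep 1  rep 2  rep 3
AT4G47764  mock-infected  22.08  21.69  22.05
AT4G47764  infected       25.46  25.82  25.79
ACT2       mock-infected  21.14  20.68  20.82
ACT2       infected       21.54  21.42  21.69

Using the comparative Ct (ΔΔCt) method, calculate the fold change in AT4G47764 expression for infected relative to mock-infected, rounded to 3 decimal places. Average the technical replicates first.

Mean Ct: AT4G47764 mock-infected 21.940; AT4G47764 infected 25.690; ACT2 mock-infected 20.880; ACT2 infected 21.550
ΔCt(mock-infected) = 21.940 − 20.880 = 1.060
ΔCt(infected) = 25.690 − 21.550 = 4.140
ΔΔCt = 4.140 − 1.060 = 3.080
Fold change = 2^(−3.080) = 0.1183

0.118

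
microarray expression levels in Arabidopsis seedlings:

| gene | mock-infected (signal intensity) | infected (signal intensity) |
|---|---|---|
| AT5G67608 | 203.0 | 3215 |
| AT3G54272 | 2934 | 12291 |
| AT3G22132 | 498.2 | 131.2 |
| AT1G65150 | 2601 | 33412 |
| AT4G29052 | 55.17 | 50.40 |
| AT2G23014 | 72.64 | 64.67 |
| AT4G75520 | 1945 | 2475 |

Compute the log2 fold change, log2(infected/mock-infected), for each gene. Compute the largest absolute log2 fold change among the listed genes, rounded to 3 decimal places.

3.985

log2(3215/203.0) = 3.985  (AT5G67608)
log2(12291/2934) = 2.067  (AT3G54272)
log2(131.2/498.2) = -1.925  (AT3G22132)
log2(33412/2601) = 3.683  (AT1G65150)
log2(50.40/55.17) = -0.130  (AT4G29052)
log2(64.67/72.64) = -0.168  (AT2G23014)
log2(2475/1945) = 0.348  (AT4G75520)
The largest magnitude belongs to AT5G67608.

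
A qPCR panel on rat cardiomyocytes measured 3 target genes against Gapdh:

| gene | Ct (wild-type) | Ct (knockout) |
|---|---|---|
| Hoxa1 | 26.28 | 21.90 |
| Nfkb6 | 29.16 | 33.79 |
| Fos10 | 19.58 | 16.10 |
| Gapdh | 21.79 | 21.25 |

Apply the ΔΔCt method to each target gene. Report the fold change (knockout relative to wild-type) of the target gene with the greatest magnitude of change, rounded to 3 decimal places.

Hoxa1: ΔΔCt = (21.90−21.25) − (26.28−21.79) = 0.65 − 4.49 = -3.84; fold change = 2^3.84 = 14.320
Nfkb6: ΔΔCt = (33.79−21.25) − (29.16−21.79) = 12.54 − 7.37 = 5.17; fold change = 2^-5.17 = 0.028
Fos10: ΔΔCt = (16.10−21.25) − (19.58−21.79) = -5.15 − (-2.21) = -2.94; fold change = 2^2.94 = 7.674
Nfkb6 has the largest |ΔΔCt| = 5.17.

0.028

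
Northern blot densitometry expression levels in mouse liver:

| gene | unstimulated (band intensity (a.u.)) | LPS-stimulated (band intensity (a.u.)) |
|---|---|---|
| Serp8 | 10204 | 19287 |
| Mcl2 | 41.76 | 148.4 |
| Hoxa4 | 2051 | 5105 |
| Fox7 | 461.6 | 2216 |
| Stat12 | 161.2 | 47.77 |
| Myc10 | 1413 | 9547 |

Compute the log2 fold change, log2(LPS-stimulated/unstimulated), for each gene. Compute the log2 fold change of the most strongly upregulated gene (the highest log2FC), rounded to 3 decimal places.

log2(19287/10204) = 0.918  (Serp8)
log2(148.4/41.76) = 1.829  (Mcl2)
log2(5105/2051) = 1.316  (Hoxa4)
log2(2216/461.6) = 2.263  (Fox7)
log2(47.77/161.2) = -1.755  (Stat12)
log2(9547/1413) = 2.756  (Myc10)
Myc10 is most strongly upregulated.

2.756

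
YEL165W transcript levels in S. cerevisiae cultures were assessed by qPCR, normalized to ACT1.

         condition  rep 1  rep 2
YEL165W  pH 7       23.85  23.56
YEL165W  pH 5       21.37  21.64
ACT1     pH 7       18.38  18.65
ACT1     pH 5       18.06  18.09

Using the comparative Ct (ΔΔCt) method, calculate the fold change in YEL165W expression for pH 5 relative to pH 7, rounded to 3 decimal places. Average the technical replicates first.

3.387

Mean Ct: YEL165W pH 7 23.705; YEL165W pH 5 21.505; ACT1 pH 7 18.515; ACT1 pH 5 18.075
ΔCt(pH 7) = 23.705 − 18.515 = 5.190
ΔCt(pH 5) = 21.505 − 18.075 = 3.430
ΔΔCt = 3.430 − 5.190 = -1.760
Fold change = 2^(−(-1.760)) = 2^1.760 = 3.3870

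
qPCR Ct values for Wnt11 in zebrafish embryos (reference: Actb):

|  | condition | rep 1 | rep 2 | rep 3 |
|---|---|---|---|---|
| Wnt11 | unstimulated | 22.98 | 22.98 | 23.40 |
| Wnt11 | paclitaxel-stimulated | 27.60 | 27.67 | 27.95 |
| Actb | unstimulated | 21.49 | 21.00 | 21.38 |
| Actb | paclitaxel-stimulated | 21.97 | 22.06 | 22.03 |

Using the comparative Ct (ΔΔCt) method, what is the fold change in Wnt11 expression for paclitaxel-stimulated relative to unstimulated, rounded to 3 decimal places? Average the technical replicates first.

0.067

Mean Ct: Wnt11 unstimulated 23.120; Wnt11 paclitaxel-stimulated 27.740; Actb unstimulated 21.290; Actb paclitaxel-stimulated 22.020
ΔCt(unstimulated) = 23.120 − 21.290 = 1.830
ΔCt(paclitaxel-stimulated) = 27.740 − 22.020 = 5.720
ΔΔCt = 5.720 − 1.830 = 3.890
Fold change = 2^(−3.890) = 0.0675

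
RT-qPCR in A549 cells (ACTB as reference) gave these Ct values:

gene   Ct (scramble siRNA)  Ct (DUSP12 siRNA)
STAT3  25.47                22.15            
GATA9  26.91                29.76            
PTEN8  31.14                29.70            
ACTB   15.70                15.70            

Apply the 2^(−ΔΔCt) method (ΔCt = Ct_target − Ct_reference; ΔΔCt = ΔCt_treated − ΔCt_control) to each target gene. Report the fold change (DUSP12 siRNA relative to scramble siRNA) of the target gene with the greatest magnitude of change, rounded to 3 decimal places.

9.987

STAT3: ΔΔCt = (22.15−15.70) − (25.47−15.70) = 6.45 − 9.77 = -3.32; fold change = 2^3.32 = 9.987
GATA9: ΔΔCt = (29.76−15.70) − (26.91−15.70) = 14.06 − 11.21 = 2.85; fold change = 2^-2.85 = 0.139
PTEN8: ΔΔCt = (29.70−15.70) − (31.14−15.70) = 14.00 − 15.44 = -1.44; fold change = 2^1.44 = 2.713
STAT3 has the largest |ΔΔCt| = 3.32.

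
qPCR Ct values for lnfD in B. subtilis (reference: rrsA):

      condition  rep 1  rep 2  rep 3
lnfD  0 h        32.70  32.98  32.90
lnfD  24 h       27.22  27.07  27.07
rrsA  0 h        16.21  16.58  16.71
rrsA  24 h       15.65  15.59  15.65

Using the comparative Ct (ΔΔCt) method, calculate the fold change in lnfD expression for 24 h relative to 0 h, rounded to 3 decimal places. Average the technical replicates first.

Mean Ct: lnfD 0 h 32.860; lnfD 24 h 27.120; rrsA 0 h 16.500; rrsA 24 h 15.630
ΔCt(0 h) = 32.860 − 16.500 = 16.360
ΔCt(24 h) = 27.120 − 15.630 = 11.490
ΔΔCt = 11.490 − 16.360 = -4.870
Fold change = 2^(−(-4.870)) = 2^4.870 = 29.2426

29.243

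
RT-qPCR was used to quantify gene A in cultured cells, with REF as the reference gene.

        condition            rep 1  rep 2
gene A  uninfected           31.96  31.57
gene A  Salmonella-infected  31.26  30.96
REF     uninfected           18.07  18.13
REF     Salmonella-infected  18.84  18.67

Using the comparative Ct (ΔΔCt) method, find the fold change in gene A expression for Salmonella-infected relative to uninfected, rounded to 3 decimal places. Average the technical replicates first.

Mean Ct: gene A uninfected 31.765; gene A Salmonella-infected 31.110; REF uninfected 18.100; REF Salmonella-infected 18.755
ΔCt(uninfected) = 31.765 − 18.100 = 13.665
ΔCt(Salmonella-infected) = 31.110 − 18.755 = 12.355
ΔΔCt = 12.355 − 13.665 = -1.310
Fold change = 2^(−(-1.310)) = 2^1.310 = 2.4794

2.479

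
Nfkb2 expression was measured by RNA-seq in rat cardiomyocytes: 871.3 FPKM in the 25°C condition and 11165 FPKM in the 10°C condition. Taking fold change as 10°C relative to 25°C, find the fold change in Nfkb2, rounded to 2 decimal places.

12.81

Fold change = 11165 / 871.3 = 12.814
Nfkb2 is upregulated.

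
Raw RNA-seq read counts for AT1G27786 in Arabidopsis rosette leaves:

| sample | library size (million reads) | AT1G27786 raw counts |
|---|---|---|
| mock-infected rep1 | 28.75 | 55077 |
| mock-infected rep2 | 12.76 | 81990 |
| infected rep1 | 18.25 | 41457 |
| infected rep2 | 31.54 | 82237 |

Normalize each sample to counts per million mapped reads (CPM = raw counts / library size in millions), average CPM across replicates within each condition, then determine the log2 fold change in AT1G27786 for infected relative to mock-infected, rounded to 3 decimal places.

CPM(mock-infected rep1) = 55077 / 28.75 = 1915.7217
CPM(mock-infected rep2) = 81990 / 12.76 = 6425.5486
CPM(infected rep1) = 41457 / 18.25 = 2271.6164
CPM(infected rep2) = 82237 / 31.54 = 2607.3874
mean CPM(mock-infected) = 4170.6352; mean CPM(infected) = 2439.5019
Fold change = 2439.5019 / 4170.6352 = 0.58492
log2(0.58492) = -0.7737

-0.774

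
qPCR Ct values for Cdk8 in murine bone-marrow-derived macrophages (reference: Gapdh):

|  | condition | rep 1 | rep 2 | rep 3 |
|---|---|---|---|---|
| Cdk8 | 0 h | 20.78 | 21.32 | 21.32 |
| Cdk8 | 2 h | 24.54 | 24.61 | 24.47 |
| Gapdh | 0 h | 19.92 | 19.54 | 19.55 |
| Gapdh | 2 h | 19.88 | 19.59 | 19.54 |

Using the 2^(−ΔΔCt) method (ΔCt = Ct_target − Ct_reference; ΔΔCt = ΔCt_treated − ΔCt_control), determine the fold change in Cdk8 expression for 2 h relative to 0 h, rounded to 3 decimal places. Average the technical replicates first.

Mean Ct: Cdk8 0 h 21.140; Cdk8 2 h 24.540; Gapdh 0 h 19.670; Gapdh 2 h 19.670
ΔCt(0 h) = 21.140 − 19.670 = 1.470
ΔCt(2 h) = 24.540 − 19.670 = 4.870
ΔΔCt = 4.870 − 1.470 = 3.400
Fold change = 2^(−3.400) = 0.0947

0.095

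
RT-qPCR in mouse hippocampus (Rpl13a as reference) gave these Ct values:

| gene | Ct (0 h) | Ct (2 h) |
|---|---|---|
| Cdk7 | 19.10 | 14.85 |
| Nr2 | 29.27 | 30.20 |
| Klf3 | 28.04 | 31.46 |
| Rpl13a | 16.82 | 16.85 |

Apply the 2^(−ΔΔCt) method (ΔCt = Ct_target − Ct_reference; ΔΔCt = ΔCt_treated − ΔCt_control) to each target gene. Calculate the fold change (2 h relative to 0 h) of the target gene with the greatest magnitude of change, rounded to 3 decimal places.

Cdk7: ΔΔCt = (14.85−16.85) − (19.10−16.82) = -2.00 − 2.28 = -4.28; fold change = 2^4.28 = 19.427
Nr2: ΔΔCt = (30.20−16.85) − (29.27−16.82) = 13.35 − 12.45 = 0.90; fold change = 2^-0.90 = 0.536
Klf3: ΔΔCt = (31.46−16.85) − (28.04−16.82) = 14.61 − 11.22 = 3.39; fold change = 2^-3.39 = 0.095
Cdk7 has the largest |ΔΔCt| = 4.28.

19.427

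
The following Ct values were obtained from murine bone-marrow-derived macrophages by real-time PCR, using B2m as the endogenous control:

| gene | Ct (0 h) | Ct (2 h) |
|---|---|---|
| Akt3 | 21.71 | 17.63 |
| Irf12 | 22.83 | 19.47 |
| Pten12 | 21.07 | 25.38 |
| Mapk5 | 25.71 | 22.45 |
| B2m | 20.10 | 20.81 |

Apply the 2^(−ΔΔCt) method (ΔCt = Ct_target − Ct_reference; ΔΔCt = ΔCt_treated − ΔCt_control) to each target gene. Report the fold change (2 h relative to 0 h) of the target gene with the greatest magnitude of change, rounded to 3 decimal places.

Akt3: ΔΔCt = (17.63−20.81) − (21.71−20.10) = -3.18 − 1.61 = -4.79; fold change = 2^4.79 = 27.665
Irf12: ΔΔCt = (19.47−20.81) − (22.83−20.10) = -1.34 − 2.73 = -4.07; fold change = 2^4.07 = 16.795
Pten12: ΔΔCt = (25.38−20.81) − (21.07−20.10) = 4.57 − 0.97 = 3.60; fold change = 2^-3.60 = 0.082
Mapk5: ΔΔCt = (22.45−20.81) − (25.71−20.10) = 1.64 − 5.61 = -3.97; fold change = 2^3.97 = 15.671
Akt3 has the largest |ΔΔCt| = 4.79.

27.665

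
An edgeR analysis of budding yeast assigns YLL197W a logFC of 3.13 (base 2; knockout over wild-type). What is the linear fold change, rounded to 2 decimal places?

Fold change = 2^(3.13) = 8.754

8.75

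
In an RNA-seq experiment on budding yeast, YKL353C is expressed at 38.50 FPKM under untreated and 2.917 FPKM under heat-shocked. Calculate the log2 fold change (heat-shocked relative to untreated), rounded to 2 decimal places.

Fold change = 2.917 / 38.50 = 0.0758
log2(0.0758) = -3.722

-3.72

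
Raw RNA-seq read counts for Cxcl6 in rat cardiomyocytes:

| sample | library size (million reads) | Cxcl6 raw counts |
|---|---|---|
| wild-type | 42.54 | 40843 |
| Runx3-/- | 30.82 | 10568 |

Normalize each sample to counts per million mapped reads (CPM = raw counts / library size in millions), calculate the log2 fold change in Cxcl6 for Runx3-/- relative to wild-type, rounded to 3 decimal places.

CPM(wild-type) = 40843 / 42.54 = 960.1081
CPM(Runx3-/-) = 10568 / 30.82 = 342.8942
Fold change = 342.8942 / 960.1081 = 0.35714
log2(0.35714) = -1.4854

-1.485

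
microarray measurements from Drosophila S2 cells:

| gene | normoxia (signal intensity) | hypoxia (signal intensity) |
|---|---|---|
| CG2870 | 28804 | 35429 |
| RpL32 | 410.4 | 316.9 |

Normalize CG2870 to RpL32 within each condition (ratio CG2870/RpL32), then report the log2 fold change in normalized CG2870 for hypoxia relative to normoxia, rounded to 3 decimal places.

CG2870/RpL32 (normoxia) = 28804 / 410.4 = 70.185
CG2870/RpL32 (hypoxia) = 35429 / 316.9 = 111.8
Fold change = 111.8 / 70.185 = 1.5929
log2(1.5929) = 0.6717

0.672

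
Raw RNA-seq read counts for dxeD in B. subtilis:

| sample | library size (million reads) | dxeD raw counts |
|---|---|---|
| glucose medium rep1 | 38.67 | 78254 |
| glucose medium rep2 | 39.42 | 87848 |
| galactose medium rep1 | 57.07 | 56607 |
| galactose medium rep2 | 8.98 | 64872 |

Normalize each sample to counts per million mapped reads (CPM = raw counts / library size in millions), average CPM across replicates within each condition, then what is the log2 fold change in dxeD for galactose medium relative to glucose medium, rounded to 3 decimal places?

CPM(glucose medium rep1) = 78254 / 38.67 = 2023.6359
CPM(glucose medium rep2) = 87848 / 39.42 = 2228.5134
CPM(galactose medium rep1) = 56607 / 57.07 = 991.8872
CPM(galactose medium rep2) = 64872 / 8.98 = 7224.0535
mean CPM(glucose medium) = 2126.0747; mean CPM(galactose medium) = 4107.9703
Fold change = 4107.9703 / 2126.0747 = 1.93219
log2(1.93219) = 0.9502

0.950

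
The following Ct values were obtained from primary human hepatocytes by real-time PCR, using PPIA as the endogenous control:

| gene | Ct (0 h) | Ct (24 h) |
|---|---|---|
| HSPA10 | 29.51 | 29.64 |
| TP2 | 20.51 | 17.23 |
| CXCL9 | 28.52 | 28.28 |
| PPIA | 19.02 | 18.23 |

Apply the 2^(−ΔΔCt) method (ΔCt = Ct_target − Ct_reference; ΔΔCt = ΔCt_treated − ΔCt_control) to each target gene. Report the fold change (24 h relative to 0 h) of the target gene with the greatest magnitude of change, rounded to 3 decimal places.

HSPA10: ΔΔCt = (29.64−18.23) − (29.51−19.02) = 11.41 − 10.49 = 0.92; fold change = 2^-0.92 = 0.529
TP2: ΔΔCt = (17.23−18.23) − (20.51−19.02) = -1.00 − 1.49 = -2.49; fold change = 2^2.49 = 5.618
CXCL9: ΔΔCt = (28.28−18.23) − (28.52−19.02) = 10.05 − 9.50 = 0.55; fold change = 2^-0.55 = 0.683
TP2 has the largest |ΔΔCt| = 2.49.

5.618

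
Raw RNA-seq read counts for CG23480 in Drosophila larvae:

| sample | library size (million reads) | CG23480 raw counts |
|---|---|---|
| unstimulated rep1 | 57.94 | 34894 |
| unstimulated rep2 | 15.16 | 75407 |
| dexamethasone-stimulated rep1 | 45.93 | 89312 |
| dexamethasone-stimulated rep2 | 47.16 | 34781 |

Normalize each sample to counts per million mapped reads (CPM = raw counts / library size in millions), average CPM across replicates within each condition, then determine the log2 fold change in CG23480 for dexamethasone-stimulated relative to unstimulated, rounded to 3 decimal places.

-1.056

CPM(unstimulated rep1) = 34894 / 57.94 = 602.2437
CPM(unstimulated rep2) = 75407 / 15.16 = 4974.0765
CPM(dexamethasone-stimulated rep1) = 89312 / 45.93 = 1944.5243
CPM(dexamethasone-stimulated rep2) = 34781 / 47.16 = 737.5106
mean CPM(unstimulated) = 2788.1601; mean CPM(dexamethasone-stimulated) = 1341.0174
Fold change = 1341.0174 / 2788.1601 = 0.48097
log2(0.48097) = -1.0560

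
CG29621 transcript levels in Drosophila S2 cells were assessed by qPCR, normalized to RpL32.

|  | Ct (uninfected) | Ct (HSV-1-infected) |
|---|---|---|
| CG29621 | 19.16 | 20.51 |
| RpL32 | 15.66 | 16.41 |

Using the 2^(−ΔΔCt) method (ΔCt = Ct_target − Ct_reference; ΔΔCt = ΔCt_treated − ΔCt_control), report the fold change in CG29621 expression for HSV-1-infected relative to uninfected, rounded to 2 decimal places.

ΔCt(uninfected) = 19.160 − 15.660 = 3.500
ΔCt(HSV-1-infected) = 20.510 − 16.410 = 4.100
ΔΔCt = 4.100 − 3.500 = 0.600
Fold change = 2^(−0.600) = 0.660

0.66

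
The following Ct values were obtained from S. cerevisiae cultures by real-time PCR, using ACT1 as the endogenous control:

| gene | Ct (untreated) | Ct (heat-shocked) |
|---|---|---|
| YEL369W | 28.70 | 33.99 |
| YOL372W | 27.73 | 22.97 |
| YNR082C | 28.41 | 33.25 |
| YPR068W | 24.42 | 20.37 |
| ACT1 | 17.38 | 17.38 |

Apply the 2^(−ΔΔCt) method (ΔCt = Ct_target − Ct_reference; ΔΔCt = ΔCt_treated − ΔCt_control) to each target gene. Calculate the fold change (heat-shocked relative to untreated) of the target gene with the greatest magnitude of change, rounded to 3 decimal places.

0.026

YEL369W: ΔΔCt = (33.99−17.38) − (28.70−17.38) = 16.61 − 11.32 = 5.29; fold change = 2^-5.29 = 0.026
YOL372W: ΔΔCt = (22.97−17.38) − (27.73−17.38) = 5.59 − 10.35 = -4.76; fold change = 2^4.76 = 27.096
YNR082C: ΔΔCt = (33.25−17.38) − (28.41−17.38) = 15.87 − 11.03 = 4.84; fold change = 2^-4.84 = 0.035
YPR068W: ΔΔCt = (20.37−17.38) − (24.42−17.38) = 2.99 − 7.04 = -4.05; fold change = 2^4.05 = 16.564
YEL369W has the largest |ΔΔCt| = 5.29.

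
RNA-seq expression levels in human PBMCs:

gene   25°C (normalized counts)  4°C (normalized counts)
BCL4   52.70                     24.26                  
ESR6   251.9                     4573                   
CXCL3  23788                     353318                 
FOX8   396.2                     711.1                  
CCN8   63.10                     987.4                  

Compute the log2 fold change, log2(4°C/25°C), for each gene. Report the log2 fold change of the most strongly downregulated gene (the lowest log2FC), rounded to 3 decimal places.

log2(24.26/52.70) = -1.119  (BCL4)
log2(4573/251.9) = 4.182  (ESR6)
log2(353318/23788) = 3.893  (CXCL3)
log2(711.1/396.2) = 0.844  (FOX8)
log2(987.4/63.10) = 3.968  (CCN8)
BCL4 is most strongly downregulated.

-1.119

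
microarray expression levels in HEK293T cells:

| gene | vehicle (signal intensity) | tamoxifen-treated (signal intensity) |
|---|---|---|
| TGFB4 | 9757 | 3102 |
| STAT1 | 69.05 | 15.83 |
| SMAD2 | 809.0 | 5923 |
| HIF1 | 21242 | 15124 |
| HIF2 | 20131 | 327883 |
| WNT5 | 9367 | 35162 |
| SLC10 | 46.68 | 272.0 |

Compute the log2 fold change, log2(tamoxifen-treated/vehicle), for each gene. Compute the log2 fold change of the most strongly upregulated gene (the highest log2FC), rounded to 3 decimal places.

log2(3102/9757) = -1.653  (TGFB4)
log2(15.83/69.05) = -2.125  (STAT1)
log2(5923/809.0) = 2.872  (SMAD2)
log2(15124/21242) = -0.490  (HIF1)
log2(327883/20131) = 4.026  (HIF2)
log2(35162/9367) = 1.908  (WNT5)
log2(272.0/46.68) = 2.543  (SLC10)
HIF2 is most strongly upregulated.

4.026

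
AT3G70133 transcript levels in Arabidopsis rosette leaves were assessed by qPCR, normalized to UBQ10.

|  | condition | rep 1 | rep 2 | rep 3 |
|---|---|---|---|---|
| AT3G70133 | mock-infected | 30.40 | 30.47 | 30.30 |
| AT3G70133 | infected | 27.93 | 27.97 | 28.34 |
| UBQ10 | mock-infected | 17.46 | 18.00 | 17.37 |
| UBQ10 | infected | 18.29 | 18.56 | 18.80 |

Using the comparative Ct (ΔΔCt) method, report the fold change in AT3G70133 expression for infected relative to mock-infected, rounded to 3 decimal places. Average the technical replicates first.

Mean Ct: AT3G70133 mock-infected 30.390; AT3G70133 infected 28.080; UBQ10 mock-infected 17.610; UBQ10 infected 18.550
ΔCt(mock-infected) = 30.390 − 17.610 = 12.780
ΔCt(infected) = 28.080 − 18.550 = 9.530
ΔΔCt = 9.530 − 12.780 = -3.250
Fold change = 2^(−(-3.250)) = 2^3.250 = 9.5137

9.514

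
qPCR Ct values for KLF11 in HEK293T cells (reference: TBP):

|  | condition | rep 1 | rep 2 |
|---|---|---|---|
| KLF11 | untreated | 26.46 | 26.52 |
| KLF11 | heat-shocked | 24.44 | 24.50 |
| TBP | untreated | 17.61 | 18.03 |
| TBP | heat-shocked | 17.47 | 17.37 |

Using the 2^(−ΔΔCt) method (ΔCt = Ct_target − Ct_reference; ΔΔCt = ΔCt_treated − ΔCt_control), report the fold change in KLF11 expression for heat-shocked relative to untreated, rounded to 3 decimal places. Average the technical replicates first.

3.074

Mean Ct: KLF11 untreated 26.490; KLF11 heat-shocked 24.470; TBP untreated 17.820; TBP heat-shocked 17.420
ΔCt(untreated) = 26.490 − 17.820 = 8.670
ΔCt(heat-shocked) = 24.470 − 17.420 = 7.050
ΔΔCt = 7.050 − 8.670 = -1.620
Fold change = 2^(−(-1.620)) = 2^1.620 = 3.0738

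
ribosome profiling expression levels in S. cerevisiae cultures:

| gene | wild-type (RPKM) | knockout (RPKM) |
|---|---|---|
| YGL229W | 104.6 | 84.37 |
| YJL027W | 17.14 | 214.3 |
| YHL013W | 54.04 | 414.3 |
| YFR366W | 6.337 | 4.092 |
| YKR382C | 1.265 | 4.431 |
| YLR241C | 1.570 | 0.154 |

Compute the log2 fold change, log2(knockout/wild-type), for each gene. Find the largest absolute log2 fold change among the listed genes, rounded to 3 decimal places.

log2(84.37/104.6) = -0.310  (YGL229W)
log2(214.3/17.14) = 3.644  (YJL027W)
log2(414.3/54.04) = 2.939  (YHL013W)
log2(4.092/6.337) = -0.631  (YFR366W)
log2(4.431/1.265) = 1.808  (YKR382C)
log2(0.154/1.570) = -3.350  (YLR241C)
The largest magnitude belongs to YJL027W.

3.644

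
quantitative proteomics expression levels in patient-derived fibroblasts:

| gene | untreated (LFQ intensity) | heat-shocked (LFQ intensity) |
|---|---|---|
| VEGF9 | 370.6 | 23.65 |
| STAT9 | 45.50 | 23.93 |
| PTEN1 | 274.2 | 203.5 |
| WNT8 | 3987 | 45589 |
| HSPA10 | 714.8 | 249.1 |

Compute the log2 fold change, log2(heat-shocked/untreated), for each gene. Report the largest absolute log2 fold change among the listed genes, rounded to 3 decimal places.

3.970

log2(23.65/370.6) = -3.970  (VEGF9)
log2(23.93/45.50) = -0.927  (STAT9)
log2(203.5/274.2) = -0.430  (PTEN1)
log2(45589/3987) = 3.515  (WNT8)
log2(249.1/714.8) = -1.521  (HSPA10)
The largest magnitude belongs to VEGF9.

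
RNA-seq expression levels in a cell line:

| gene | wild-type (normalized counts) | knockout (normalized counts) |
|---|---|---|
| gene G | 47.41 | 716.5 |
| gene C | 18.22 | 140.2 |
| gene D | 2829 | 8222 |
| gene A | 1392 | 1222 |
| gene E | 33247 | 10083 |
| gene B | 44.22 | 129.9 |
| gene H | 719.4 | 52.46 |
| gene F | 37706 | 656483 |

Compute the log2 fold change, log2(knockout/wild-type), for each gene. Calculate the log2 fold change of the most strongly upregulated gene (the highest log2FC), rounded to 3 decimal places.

4.122

log2(716.5/47.41) = 3.918  (gene G)
log2(140.2/18.22) = 2.944  (gene C)
log2(8222/2829) = 1.539  (gene D)
log2(1222/1392) = -0.188  (gene A)
log2(10083/33247) = -1.721  (gene E)
log2(129.9/44.22) = 1.555  (gene B)
log2(52.46/719.4) = -3.778  (gene H)
log2(656483/37706) = 4.122  (gene F)
gene F is most strongly upregulated.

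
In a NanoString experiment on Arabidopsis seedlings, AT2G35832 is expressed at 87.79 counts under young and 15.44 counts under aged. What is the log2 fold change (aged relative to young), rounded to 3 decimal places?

-2.507

Fold change = 15.44 / 87.79 = 0.1759
log2(0.1759) = -2.5074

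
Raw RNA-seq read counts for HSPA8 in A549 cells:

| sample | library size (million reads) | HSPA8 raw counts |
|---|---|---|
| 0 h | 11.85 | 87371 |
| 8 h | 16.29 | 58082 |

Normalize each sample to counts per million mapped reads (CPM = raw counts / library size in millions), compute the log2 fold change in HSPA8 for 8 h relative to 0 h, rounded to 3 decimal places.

CPM(0 h) = 87371 / 11.85 = 7373.0802
CPM(8 h) = 58082 / 16.29 = 3565.5003
Fold change = 3565.5003 / 7373.0802 = 0.48358
log2(0.48358) = -1.0482

-1.048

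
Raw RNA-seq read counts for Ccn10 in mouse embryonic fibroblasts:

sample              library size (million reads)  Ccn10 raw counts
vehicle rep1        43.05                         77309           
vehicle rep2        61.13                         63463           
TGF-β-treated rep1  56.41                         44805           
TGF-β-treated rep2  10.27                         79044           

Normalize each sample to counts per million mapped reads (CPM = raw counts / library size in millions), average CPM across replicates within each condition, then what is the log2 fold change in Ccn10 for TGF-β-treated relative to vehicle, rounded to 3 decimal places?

CPM(vehicle rep1) = 77309 / 43.05 = 1795.7956
CPM(vehicle rep2) = 63463 / 61.13 = 1038.1646
CPM(TGF-β-treated rep1) = 44805 / 56.41 = 794.2741
CPM(TGF-β-treated rep2) = 79044 / 10.27 = 7696.5920
mean CPM(vehicle) = 1416.9801; mean CPM(TGF-β-treated) = 4245.4330
Fold change = 4245.4330 / 1416.9801 = 2.99611
log2(2.99611) = 1.5831

1.583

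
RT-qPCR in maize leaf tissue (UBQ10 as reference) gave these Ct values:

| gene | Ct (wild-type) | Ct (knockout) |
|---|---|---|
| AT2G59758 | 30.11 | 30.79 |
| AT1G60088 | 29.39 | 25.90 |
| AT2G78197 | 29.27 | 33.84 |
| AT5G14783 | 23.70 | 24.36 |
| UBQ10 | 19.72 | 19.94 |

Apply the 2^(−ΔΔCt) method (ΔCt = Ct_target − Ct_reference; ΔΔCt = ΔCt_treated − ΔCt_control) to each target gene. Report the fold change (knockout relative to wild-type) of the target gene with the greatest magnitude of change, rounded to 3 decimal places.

AT2G59758: ΔΔCt = (30.79−19.94) − (30.11−19.72) = 10.85 − 10.39 = 0.46; fold change = 2^-0.46 = 0.727
AT1G60088: ΔΔCt = (25.90−19.94) − (29.39−19.72) = 5.96 − 9.67 = -3.71; fold change = 2^3.71 = 13.086
AT2G78197: ΔΔCt = (33.84−19.94) − (29.27−19.72) = 13.90 − 9.55 = 4.35; fold change = 2^-4.35 = 0.049
AT5G14783: ΔΔCt = (24.36−19.94) − (23.70−19.72) = 4.42 − 3.98 = 0.44; fold change = 2^-0.44 = 0.737
AT2G78197 has the largest |ΔΔCt| = 4.35.

0.049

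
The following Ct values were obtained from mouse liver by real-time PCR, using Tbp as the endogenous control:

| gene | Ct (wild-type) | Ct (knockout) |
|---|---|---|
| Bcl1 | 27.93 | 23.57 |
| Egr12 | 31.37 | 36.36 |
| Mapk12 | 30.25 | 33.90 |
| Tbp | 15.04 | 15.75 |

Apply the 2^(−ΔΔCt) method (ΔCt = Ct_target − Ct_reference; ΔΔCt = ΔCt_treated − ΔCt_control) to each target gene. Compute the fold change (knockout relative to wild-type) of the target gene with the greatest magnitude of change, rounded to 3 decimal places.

33.591

Bcl1: ΔΔCt = (23.57−15.75) − (27.93−15.04) = 7.82 − 12.89 = -5.07; fold change = 2^5.07 = 33.591
Egr12: ΔΔCt = (36.36−15.75) − (31.37−15.04) = 20.61 − 16.33 = 4.28; fold change = 2^-4.28 = 0.051
Mapk12: ΔΔCt = (33.90−15.75) − (30.25−15.04) = 18.15 − 15.21 = 2.94; fold change = 2^-2.94 = 0.130
Bcl1 has the largest |ΔΔCt| = 5.07.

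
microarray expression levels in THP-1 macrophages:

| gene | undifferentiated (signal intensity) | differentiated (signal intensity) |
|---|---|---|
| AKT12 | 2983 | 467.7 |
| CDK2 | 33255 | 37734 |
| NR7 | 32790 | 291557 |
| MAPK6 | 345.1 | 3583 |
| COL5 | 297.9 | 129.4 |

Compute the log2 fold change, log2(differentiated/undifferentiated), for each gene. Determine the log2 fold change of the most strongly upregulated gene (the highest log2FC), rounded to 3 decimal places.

log2(467.7/2983) = -2.673  (AKT12)
log2(37734/33255) = 0.182  (CDK2)
log2(291557/32790) = 3.152  (NR7)
log2(3583/345.1) = 3.376  (MAPK6)
log2(129.4/297.9) = -1.203  (COL5)
MAPK6 is most strongly upregulated.

3.376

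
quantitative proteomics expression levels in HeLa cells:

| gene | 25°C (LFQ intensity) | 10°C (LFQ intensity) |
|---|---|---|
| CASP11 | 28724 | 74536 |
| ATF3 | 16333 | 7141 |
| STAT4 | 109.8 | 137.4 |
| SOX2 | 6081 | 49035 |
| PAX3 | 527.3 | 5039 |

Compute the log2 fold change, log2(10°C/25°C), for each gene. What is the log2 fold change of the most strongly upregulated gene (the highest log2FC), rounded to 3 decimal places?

3.256

log2(74536/28724) = 1.376  (CASP11)
log2(7141/16333) = -1.194  (ATF3)
log2(137.4/109.8) = 0.324  (STAT4)
log2(49035/6081) = 3.011  (SOX2)
log2(5039/527.3) = 3.256  (PAX3)
PAX3 is most strongly upregulated.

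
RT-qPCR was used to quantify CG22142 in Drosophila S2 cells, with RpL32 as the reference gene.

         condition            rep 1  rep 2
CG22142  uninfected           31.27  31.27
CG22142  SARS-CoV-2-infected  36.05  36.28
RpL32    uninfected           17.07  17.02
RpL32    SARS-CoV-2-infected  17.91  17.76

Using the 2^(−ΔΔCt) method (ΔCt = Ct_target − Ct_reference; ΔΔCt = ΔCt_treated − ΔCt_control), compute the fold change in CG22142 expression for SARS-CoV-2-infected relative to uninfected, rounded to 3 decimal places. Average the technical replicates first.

0.058

Mean Ct: CG22142 uninfected 31.270; CG22142 SARS-CoV-2-infected 36.165; RpL32 uninfected 17.045; RpL32 SARS-CoV-2-infected 17.835
ΔCt(uninfected) = 31.270 − 17.045 = 14.225
ΔCt(SARS-CoV-2-infected) = 36.165 − 17.835 = 18.330
ΔΔCt = 18.330 − 14.225 = 4.105
Fold change = 2^(−4.105) = 0.0581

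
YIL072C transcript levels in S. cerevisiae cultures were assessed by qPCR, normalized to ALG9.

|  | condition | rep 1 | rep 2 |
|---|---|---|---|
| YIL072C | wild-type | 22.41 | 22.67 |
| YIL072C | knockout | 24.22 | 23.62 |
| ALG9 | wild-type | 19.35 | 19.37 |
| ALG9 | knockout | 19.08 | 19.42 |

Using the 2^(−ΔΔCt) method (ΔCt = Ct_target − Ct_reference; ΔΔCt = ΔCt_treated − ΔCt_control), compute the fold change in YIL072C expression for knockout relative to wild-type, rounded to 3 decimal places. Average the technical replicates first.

0.356

Mean Ct: YIL072C wild-type 22.540; YIL072C knockout 23.920; ALG9 wild-type 19.360; ALG9 knockout 19.250
ΔCt(wild-type) = 22.540 − 19.360 = 3.180
ΔCt(knockout) = 23.920 − 19.250 = 4.670
ΔΔCt = 4.670 − 3.180 = 1.490
Fold change = 2^(−1.490) = 0.3560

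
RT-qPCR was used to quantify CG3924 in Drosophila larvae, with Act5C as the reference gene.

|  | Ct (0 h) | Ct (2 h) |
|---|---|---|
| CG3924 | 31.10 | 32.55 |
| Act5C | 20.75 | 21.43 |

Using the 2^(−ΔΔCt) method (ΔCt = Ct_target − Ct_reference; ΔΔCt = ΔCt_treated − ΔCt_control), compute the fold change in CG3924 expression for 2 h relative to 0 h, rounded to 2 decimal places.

0.59

ΔCt(0 h) = 31.100 − 20.750 = 10.350
ΔCt(2 h) = 32.550 − 21.430 = 11.120
ΔΔCt = 11.120 − 10.350 = 0.770
Fold change = 2^(−0.770) = 0.586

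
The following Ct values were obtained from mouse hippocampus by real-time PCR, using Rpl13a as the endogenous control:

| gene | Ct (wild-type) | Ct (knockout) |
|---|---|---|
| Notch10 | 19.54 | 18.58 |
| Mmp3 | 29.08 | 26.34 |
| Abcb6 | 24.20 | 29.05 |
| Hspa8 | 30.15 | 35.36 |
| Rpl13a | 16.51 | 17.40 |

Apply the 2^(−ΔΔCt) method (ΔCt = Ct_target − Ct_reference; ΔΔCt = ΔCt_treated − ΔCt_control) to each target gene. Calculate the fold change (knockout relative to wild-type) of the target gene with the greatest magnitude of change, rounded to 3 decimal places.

Notch10: ΔΔCt = (18.58−17.40) − (19.54−16.51) = 1.18 − 3.03 = -1.85; fold change = 2^1.85 = 3.605
Mmp3: ΔΔCt = (26.34−17.40) − (29.08−16.51) = 8.94 − 12.57 = -3.63; fold change = 2^3.63 = 12.381
Abcb6: ΔΔCt = (29.05−17.40) − (24.20−16.51) = 11.65 − 7.69 = 3.96; fold change = 2^-3.96 = 0.064
Hspa8: ΔΔCt = (35.36−17.40) − (30.15−16.51) = 17.96 − 13.64 = 4.32; fold change = 2^-4.32 = 0.050
Hspa8 has the largest |ΔΔCt| = 4.32.

0.050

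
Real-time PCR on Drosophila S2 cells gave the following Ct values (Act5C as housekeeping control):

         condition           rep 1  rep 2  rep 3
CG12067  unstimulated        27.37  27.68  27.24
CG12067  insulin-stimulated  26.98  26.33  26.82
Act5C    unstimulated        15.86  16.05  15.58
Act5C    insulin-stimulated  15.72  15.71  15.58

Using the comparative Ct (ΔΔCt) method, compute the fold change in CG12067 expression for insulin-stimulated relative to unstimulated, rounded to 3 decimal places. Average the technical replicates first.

1.474

Mean Ct: CG12067 unstimulated 27.430; CG12067 insulin-stimulated 26.710; Act5C unstimulated 15.830; Act5C insulin-stimulated 15.670
ΔCt(unstimulated) = 27.430 − 15.830 = 11.600
ΔCt(insulin-stimulated) = 26.710 − 15.670 = 11.040
ΔΔCt = 11.040 − 11.600 = -0.560
Fold change = 2^(−(-0.560)) = 2^0.560 = 1.4743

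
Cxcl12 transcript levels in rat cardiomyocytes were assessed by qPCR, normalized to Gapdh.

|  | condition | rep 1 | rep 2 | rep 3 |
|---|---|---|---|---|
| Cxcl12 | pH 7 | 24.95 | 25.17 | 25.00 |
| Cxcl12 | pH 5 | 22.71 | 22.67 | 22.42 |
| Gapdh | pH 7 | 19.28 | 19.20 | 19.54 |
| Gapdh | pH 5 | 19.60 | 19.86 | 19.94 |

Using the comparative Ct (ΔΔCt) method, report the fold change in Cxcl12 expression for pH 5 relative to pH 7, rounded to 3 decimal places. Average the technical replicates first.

7.464

Mean Ct: Cxcl12 pH 7 25.040; Cxcl12 pH 5 22.600; Gapdh pH 7 19.340; Gapdh pH 5 19.800
ΔCt(pH 7) = 25.040 − 19.340 = 5.700
ΔCt(pH 5) = 22.600 − 19.800 = 2.800
ΔΔCt = 2.800 − 5.700 = -2.900
Fold change = 2^(−(-2.900)) = 2^2.900 = 7.4643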